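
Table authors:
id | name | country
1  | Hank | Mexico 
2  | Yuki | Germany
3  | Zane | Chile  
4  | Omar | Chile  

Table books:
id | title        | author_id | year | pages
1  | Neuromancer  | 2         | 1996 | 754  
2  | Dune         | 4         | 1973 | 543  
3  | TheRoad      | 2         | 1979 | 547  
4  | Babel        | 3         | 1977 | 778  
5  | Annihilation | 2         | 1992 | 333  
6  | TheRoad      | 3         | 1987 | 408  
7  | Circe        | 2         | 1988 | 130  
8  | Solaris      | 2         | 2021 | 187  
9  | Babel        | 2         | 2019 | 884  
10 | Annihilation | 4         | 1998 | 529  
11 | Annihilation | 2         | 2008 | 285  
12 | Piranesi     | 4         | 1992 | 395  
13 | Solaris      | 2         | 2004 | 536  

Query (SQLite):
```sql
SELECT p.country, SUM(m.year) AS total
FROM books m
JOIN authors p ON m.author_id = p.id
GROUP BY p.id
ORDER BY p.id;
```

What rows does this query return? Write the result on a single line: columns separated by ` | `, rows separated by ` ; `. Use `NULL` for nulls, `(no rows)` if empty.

Germany | 16007 ; Chile | 3964 ; Chile | 5963

Join each books row to its authors via author_id.
Group joined rows by authors.id; compute SUM(m.year) per group.
  2: ids {1, 3, 5, 7, 8, 9, 11, 13} → SUM(m.year)=16007
  3: ids {4, 6} → SUM(m.year)=3964
  4: ids {2, 10, 12} → SUM(m.year)=5963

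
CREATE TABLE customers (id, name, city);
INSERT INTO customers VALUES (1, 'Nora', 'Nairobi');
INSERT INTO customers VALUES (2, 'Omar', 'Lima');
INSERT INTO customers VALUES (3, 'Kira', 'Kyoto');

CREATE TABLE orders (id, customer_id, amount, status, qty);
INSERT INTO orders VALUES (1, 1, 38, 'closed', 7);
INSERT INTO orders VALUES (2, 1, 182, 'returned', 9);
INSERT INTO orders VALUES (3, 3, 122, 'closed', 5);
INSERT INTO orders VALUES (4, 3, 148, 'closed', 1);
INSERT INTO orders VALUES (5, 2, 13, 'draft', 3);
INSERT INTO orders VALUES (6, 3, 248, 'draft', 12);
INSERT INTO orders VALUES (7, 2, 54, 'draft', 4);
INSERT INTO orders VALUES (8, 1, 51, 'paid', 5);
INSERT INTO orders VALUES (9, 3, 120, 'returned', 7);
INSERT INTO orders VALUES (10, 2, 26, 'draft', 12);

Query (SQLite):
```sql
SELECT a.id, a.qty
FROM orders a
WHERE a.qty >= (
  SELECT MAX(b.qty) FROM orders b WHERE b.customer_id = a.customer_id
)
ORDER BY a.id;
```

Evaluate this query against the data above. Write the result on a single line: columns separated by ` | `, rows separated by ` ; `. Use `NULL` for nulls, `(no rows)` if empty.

For each orders row a, compute MAX(qty) over rows sharing a.customer_id.
Keep row a if a.qty >= that per-group MAX.
  customer_id=1: MAX(qty) = 9
  customer_id=2: MAX(qty) = 12
  customer_id=3: MAX(qty) = 12

2 | 9 ; 6 | 12 ; 10 | 12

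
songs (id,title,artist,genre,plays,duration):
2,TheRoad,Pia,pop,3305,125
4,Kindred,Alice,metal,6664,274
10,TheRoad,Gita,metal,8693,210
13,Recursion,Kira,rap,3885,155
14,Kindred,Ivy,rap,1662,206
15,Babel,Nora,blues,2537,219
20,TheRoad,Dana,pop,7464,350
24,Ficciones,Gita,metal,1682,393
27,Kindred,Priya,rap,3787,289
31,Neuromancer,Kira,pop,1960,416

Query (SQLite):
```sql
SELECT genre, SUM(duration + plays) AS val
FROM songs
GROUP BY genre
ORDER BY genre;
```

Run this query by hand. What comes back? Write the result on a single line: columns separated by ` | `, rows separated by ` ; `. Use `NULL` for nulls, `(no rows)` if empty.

blues | 2756 ; metal | 17916 ; pop | 13620 ; rap | 9984

For each row compute duration + plays.
Group by genre; take SUM of the expression per group.
  blues: ids {15} → SUM(duration + plays)=2756
  metal: ids {4, 10, 24} → SUM(duration + plays)=17916
  pop: ids {2, 20, 31} → SUM(duration + plays)=13620
  rap: ids {13, 14, 27} → SUM(duration + plays)=9984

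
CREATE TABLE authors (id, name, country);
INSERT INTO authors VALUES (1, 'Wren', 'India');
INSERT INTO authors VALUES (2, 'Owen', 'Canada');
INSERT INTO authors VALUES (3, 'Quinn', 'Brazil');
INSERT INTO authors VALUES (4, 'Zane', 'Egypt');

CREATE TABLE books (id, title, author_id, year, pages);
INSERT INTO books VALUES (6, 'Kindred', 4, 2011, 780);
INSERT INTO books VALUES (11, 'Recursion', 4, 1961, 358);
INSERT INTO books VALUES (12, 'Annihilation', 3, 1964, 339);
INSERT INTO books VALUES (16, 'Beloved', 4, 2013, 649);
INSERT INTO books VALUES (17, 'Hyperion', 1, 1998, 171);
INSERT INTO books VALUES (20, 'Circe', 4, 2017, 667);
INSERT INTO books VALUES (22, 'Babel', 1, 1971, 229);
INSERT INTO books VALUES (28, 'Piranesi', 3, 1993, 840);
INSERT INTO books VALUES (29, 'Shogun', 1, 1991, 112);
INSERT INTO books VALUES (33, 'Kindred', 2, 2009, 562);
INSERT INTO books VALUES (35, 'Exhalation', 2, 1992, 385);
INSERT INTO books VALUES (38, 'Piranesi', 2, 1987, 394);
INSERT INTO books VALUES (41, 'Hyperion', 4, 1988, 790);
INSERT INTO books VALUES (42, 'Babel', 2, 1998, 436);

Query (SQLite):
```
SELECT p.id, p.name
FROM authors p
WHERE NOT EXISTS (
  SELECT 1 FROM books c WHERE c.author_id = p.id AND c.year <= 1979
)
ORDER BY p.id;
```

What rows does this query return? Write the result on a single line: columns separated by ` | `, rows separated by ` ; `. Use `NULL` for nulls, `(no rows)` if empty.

For each authors row, check whether any books with matching author_id has year <= 1979.
Keep rows where that is false.

2 | Owen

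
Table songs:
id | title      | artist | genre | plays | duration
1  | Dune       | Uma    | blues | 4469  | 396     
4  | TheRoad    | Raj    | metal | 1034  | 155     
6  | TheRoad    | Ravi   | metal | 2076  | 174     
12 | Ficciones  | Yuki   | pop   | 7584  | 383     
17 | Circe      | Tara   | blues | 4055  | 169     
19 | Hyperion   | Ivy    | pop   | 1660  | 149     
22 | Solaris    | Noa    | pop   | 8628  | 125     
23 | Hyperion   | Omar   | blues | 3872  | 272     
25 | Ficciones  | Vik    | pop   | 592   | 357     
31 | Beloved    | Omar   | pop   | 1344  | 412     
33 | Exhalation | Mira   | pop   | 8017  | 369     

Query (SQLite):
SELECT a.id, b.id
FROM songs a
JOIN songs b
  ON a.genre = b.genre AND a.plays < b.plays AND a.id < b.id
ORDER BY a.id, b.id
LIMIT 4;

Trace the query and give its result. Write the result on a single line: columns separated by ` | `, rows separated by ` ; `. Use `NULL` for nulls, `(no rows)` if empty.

4 | 6 ; 12 | 22 ; 12 | 33 ; 19 | 22

Pairs (a,b) with same genre, a.plays < b.plays, a.id < b.id.
genre groups: blues:{1,17,23} metal:{4,6} pop:{12,19,22,25,31,33}
Ordered by (a.id, b.id); first 4.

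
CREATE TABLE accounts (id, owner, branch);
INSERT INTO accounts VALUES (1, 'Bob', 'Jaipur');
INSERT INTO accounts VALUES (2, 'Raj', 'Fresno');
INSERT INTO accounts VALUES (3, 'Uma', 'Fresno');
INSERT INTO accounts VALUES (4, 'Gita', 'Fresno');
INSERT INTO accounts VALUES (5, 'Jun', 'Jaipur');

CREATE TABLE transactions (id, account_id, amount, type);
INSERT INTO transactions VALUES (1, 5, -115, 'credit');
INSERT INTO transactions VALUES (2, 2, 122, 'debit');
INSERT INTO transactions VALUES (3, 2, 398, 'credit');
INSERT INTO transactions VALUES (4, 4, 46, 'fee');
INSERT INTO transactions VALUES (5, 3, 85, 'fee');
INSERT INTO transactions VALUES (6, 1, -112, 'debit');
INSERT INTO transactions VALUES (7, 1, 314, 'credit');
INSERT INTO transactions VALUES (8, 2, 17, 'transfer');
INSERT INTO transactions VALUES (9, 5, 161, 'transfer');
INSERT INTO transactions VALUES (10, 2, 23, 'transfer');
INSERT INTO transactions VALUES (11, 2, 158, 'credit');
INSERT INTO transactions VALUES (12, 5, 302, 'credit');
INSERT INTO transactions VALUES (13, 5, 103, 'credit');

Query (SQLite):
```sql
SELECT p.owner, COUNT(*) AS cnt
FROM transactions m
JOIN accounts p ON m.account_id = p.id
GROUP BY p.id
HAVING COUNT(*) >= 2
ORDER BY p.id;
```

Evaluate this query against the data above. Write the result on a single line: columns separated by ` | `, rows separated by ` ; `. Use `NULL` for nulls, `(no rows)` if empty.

Join each transactions row to its accounts via account_id.
Group joined rows by accounts.id; compute COUNT(*) per group.
HAVING: keep groups with count ≥ 2.
  1: ids {6, 7} → COUNT(*)=2
  2: ids {2, 3, 8, 10, 11} → COUNT(*)=5
  3: ids {5} → COUNT(*)=1
  4: ids {4} → COUNT(*)=1
  5: ids {1, 9, 12, 13} → COUNT(*)=4

Bob | 2 ; Raj | 5 ; Jun | 4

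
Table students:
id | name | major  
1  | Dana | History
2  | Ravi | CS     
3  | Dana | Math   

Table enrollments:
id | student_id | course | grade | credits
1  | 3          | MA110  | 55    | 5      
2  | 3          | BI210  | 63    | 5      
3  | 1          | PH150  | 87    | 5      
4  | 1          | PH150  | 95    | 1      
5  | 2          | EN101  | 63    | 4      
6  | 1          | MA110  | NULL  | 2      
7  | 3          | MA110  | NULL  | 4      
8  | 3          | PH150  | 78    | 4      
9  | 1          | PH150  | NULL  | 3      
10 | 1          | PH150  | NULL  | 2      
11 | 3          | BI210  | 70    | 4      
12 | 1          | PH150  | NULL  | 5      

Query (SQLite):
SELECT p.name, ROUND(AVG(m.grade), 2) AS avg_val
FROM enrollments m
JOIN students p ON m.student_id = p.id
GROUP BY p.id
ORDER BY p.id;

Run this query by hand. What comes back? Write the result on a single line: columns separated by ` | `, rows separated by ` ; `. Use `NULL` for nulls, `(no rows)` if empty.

Join each enrollments row to its students via student_id.
Group joined rows by students.id; compute ROUND(AVG(m.grade), 2) per group.
  1: ids {3, 4, 6, 9, 10, 12} → ROUND(AVG(m.grade), 2)=91
  2: ids {5} → ROUND(AVG(m.grade), 2)=63
  3: ids {1, 2, 7, 8, 11} → ROUND(AVG(m.grade), 2)=66.5

Dana | 91 ; Ravi | 63 ; Dana | 66.5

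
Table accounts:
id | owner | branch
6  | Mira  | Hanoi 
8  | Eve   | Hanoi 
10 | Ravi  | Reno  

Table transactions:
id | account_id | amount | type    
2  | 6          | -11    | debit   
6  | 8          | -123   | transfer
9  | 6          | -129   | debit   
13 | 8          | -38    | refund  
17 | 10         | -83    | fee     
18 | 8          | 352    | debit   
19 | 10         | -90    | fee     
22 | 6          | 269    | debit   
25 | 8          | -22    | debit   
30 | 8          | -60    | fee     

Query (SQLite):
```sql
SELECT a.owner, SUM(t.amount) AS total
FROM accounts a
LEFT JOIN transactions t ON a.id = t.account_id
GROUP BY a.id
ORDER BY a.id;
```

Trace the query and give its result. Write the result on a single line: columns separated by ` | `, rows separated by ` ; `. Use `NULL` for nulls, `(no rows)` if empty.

LEFT JOIN keeps every accounts row; unmatched ones get NULL for transactions columns.
Group by accounts.id and compute SUM(t.amount). SUM over an all-NULL group is NULL.
  6: ids {2, 9, 22} → SUM(t.amount)=129
  8: ids {6, 13, 18, 25, 30} → SUM(t.amount)=109
  10: ids {17, 19} → SUM(t.amount)=-173

Mira | 129 ; Eve | 109 ; Ravi | -173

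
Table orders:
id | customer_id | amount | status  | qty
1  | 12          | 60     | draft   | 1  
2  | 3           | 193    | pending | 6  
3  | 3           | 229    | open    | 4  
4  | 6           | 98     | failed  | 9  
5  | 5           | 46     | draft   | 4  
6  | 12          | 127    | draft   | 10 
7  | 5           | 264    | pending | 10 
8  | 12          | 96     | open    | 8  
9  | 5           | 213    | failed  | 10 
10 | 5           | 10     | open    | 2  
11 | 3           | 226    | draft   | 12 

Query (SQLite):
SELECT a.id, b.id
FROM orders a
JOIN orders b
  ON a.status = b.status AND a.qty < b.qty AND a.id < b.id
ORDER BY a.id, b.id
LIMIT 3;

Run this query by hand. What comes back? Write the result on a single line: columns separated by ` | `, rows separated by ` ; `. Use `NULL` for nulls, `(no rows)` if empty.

Pairs (a,b) with same status, a.qty < b.qty, a.id < b.id.
status groups: draft:{1,5,6,11} failed:{4,9} open:{3,8,10} pending:{2,7}
Ordered by (a.id, b.id); first 3.

1 | 5 ; 1 | 6 ; 1 | 11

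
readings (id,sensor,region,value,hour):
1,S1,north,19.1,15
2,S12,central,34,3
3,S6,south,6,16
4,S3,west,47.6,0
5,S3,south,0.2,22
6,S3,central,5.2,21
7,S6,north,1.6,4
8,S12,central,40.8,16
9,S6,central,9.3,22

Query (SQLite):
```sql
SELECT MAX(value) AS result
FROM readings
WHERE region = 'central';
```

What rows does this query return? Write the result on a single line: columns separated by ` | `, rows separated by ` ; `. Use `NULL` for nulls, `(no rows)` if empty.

40.8

Rows where region='central' → value values: [34, 5.2, 40.8, 9.3].
MAX of non-NULL values = 40.8.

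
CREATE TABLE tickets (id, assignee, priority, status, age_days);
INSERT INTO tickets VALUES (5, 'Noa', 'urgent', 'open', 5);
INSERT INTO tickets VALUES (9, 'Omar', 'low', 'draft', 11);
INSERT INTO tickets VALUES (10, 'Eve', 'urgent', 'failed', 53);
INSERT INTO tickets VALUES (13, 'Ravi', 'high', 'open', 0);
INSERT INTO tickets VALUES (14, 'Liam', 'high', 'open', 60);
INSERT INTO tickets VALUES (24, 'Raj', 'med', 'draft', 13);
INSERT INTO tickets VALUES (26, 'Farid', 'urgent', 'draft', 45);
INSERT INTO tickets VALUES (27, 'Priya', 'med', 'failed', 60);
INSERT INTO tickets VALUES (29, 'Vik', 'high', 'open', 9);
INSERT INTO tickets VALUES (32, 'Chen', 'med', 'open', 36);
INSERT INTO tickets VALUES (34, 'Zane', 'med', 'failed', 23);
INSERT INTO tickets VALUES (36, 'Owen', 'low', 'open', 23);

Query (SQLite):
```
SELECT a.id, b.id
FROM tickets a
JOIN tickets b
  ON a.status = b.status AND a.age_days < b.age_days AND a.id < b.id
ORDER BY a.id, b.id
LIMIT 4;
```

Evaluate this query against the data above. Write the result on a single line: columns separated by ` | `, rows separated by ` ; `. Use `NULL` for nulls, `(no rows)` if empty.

5 | 14 ; 5 | 29 ; 5 | 32 ; 5 | 36

Pairs (a,b) with same status, a.age_days < b.age_days, a.id < b.id.
status groups: draft:{9,24,26} failed:{10,27,34} open:{5,13,14,29,32,36}
Ordered by (a.id, b.id); first 4.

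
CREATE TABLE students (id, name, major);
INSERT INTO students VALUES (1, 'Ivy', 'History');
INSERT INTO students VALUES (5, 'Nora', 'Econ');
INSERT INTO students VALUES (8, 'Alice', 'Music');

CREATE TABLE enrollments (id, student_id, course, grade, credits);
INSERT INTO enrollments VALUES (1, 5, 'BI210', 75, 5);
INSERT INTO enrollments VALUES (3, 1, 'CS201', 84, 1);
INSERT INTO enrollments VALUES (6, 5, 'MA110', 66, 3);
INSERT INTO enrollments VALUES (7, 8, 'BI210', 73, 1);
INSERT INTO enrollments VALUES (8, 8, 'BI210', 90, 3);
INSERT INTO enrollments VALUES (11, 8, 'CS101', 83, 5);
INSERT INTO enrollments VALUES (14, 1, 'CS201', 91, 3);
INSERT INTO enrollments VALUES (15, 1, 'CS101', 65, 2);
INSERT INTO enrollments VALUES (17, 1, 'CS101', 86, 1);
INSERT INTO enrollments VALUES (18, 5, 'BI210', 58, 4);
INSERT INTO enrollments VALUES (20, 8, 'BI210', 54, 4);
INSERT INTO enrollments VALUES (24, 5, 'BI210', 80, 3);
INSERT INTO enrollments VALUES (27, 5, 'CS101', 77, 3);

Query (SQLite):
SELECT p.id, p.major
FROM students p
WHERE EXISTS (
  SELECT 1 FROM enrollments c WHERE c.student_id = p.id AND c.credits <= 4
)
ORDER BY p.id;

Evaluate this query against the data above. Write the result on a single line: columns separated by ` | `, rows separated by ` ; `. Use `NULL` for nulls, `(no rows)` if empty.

1 | History ; 5 | Econ ; 8 | Music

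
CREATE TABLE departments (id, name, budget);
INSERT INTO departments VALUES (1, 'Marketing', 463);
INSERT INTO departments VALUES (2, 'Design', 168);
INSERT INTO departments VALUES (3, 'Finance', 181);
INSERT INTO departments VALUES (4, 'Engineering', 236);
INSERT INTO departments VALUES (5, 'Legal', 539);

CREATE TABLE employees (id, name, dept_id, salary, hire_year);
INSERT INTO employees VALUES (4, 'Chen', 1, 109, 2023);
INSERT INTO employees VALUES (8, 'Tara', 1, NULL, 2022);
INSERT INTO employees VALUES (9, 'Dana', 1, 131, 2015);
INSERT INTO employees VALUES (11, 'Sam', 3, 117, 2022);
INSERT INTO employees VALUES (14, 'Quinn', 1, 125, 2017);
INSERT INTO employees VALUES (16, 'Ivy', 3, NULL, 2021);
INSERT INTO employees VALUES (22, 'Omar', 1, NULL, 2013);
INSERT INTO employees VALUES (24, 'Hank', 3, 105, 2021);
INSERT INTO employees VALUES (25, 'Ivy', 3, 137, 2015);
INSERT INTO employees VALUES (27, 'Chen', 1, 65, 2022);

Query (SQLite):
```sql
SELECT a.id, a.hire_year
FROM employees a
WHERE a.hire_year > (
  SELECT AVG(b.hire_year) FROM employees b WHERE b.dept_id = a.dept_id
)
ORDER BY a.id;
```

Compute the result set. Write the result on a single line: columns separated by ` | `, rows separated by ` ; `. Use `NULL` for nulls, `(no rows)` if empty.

For each employees row a, compute AVG(hire_year) over rows sharing a.dept_id.
Keep row a if a.hire_year > that per-group AVG.
  dept_id=1: AVG(hire_year) = 2018.666667
  dept_id=3: AVG(hire_year) = 2019.75

4 | 2023 ; 8 | 2022 ; 11 | 2022 ; 16 | 2021 ; 24 | 2021 ; 27 | 2022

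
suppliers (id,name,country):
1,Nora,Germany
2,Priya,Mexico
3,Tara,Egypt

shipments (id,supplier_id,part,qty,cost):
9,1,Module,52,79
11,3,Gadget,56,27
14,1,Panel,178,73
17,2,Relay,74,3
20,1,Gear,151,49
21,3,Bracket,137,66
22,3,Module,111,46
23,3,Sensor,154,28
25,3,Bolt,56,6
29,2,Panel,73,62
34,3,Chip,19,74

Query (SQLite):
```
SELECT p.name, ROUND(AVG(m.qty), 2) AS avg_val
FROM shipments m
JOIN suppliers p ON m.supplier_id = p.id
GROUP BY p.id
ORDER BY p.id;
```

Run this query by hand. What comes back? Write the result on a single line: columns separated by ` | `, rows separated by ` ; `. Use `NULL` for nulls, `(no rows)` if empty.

Join each shipments row to its suppliers via supplier_id.
Group joined rows by suppliers.id; compute ROUND(AVG(m.qty), 2) per group.
  1: ids {9, 14, 20} → ROUND(AVG(m.qty), 2)=127
  2: ids {17, 29} → ROUND(AVG(m.qty), 2)=73.5
  3: ids {11, 21, 22, 23, 25, 34} → ROUND(AVG(m.qty), 2)=88.83

Nora | 127 ; Priya | 73.5 ; Tara | 88.83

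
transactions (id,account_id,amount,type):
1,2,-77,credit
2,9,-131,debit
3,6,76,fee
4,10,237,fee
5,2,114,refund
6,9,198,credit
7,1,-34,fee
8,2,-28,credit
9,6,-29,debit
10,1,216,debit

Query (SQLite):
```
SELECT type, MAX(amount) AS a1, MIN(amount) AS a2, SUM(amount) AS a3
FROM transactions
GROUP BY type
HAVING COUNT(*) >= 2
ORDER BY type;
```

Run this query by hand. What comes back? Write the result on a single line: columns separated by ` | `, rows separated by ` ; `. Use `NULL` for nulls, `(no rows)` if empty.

credit | 198 | -77 | 93 ; debit | 216 | -131 | 56 ; fee | 237 | -34 | 279

Group transactions by type.
Per group compute: MAX(amount), MIN(amount), SUM(amount).
HAVING: drop groups with fewer than 2 rows.
  credit: ids {1, 6, 8} → MAX(amount)=198, MIN(amount)=-77, SUM(amount)=93
  debit: ids {2, 9, 10} → MAX(amount)=216, MIN(amount)=-131, SUM(amount)=56
  fee: ids {3, 4, 7} → MAX(amount)=237, MIN(amount)=-34, SUM(amount)=279
  refund: ids {5} → MAX(amount)=114, MIN(amount)=114, SUM(amount)=114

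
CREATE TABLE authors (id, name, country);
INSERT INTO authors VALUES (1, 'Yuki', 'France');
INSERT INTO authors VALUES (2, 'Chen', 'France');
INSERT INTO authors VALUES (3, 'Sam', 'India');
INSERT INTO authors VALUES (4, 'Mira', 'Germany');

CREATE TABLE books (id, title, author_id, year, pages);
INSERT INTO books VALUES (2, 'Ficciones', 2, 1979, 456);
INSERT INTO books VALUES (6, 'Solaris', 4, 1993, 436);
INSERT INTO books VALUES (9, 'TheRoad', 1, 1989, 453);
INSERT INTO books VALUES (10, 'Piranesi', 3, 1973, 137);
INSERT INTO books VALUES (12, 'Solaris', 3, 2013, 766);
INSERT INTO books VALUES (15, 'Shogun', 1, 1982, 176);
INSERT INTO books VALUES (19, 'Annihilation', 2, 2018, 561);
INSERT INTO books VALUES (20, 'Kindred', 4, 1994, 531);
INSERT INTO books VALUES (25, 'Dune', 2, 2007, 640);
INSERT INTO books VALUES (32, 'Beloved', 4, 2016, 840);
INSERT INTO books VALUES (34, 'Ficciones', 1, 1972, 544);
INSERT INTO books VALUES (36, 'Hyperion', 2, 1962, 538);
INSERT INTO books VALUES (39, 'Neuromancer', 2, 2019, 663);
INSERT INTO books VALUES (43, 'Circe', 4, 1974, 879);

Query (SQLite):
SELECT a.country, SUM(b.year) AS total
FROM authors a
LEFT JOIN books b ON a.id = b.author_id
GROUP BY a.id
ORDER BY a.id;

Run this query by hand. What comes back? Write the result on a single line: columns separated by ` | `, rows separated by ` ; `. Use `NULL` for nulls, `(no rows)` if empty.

LEFT JOIN keeps every authors row; unmatched ones get NULL for books columns.
Group by authors.id and compute SUM(b.year). SUM over an all-NULL group is NULL.
  1: ids {9, 15, 34} → SUM(b.year)=5943
  2: ids {2, 19, 25, 36, 39} → SUM(b.year)=9985
  3: ids {10, 12} → SUM(b.year)=3986
  4: ids {6, 20, 32, 43} → SUM(b.year)=7977

France | 5943 ; France | 9985 ; India | 3986 ; Germany | 7977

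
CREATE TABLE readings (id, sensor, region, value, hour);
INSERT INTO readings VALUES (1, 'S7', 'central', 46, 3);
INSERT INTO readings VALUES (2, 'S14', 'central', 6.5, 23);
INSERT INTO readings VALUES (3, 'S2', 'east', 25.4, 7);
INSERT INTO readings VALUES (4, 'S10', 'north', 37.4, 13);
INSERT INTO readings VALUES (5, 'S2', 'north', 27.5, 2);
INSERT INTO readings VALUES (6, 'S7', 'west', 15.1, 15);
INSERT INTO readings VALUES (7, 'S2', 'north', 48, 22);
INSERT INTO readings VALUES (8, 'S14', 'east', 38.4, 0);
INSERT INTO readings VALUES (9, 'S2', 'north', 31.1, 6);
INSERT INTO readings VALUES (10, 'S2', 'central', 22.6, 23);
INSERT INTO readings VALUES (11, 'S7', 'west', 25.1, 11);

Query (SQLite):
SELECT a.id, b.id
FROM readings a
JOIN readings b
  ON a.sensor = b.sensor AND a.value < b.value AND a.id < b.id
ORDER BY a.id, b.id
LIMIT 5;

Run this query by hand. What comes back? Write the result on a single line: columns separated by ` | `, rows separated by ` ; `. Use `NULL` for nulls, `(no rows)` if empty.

2 | 8 ; 3 | 5 ; 3 | 7 ; 3 | 9 ; 5 | 7

Pairs (a,b) with same sensor, a.value < b.value, a.id < b.id.
sensor groups: S10:{4} S14:{2,8} S2:{3,5,7,9,10} S7:{1,6,11}
Ordered by (a.id, b.id); first 5.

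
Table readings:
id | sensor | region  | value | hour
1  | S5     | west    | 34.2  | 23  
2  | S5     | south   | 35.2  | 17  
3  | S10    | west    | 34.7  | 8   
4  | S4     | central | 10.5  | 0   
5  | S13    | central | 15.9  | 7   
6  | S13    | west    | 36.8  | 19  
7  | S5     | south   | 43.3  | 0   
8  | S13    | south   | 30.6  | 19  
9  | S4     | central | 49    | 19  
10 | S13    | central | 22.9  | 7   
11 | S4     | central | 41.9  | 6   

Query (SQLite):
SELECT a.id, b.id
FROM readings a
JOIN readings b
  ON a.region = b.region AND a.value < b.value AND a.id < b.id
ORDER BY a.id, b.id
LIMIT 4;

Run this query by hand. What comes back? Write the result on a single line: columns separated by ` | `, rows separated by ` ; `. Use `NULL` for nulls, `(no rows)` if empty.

1 | 3 ; 1 | 6 ; 2 | 7 ; 3 | 6

Pairs (a,b) with same region, a.value < b.value, a.id < b.id.
region groups: central:{4,5,9,10,11} south:{2,7,8} west:{1,3,6}
Ordered by (a.id, b.id); first 4.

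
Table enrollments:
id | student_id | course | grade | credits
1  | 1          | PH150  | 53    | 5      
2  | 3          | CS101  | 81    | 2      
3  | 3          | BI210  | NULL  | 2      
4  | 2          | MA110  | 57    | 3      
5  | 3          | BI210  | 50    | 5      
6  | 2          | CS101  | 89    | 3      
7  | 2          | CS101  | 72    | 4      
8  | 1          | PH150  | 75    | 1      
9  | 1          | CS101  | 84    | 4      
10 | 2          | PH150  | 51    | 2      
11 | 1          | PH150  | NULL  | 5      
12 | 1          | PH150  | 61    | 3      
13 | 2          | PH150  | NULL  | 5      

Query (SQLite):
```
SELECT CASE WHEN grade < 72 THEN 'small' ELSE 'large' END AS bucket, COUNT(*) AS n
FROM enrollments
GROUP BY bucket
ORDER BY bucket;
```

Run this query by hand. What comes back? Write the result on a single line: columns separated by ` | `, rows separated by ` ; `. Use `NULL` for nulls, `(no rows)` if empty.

Bucket rows by grade < 72 → 'small' else 'large'; count each bucket.
NULL < 72 is unknown, so NULL grade falls into ELSE → 'large'.

large | 8 ; small | 5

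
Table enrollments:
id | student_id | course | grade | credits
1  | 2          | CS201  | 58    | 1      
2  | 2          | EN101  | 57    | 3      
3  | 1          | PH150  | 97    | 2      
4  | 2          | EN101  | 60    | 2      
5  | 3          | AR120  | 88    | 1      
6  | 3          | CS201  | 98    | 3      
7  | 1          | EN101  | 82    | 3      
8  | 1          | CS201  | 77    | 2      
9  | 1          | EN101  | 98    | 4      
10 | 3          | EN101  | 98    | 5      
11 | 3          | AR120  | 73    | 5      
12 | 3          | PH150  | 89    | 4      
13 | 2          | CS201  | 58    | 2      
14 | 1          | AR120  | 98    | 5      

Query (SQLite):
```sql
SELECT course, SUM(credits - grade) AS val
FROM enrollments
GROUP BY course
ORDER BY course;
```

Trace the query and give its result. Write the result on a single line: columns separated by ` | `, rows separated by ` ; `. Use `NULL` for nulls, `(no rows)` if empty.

For each row compute credits - grade.
Group by course; take SUM of the expression per group.
  AR120: ids {5, 11, 14} → SUM(credits - grade)=-248
  CS201: ids {1, 6, 8, 13} → SUM(credits - grade)=-283
  EN101: ids {2, 4, 7, 9, 10} → SUM(credits - grade)=-378
  PH150: ids {3, 12} → SUM(credits - grade)=-180

AR120 | -248 ; CS201 | -283 ; EN101 | -378 ; PH150 | -180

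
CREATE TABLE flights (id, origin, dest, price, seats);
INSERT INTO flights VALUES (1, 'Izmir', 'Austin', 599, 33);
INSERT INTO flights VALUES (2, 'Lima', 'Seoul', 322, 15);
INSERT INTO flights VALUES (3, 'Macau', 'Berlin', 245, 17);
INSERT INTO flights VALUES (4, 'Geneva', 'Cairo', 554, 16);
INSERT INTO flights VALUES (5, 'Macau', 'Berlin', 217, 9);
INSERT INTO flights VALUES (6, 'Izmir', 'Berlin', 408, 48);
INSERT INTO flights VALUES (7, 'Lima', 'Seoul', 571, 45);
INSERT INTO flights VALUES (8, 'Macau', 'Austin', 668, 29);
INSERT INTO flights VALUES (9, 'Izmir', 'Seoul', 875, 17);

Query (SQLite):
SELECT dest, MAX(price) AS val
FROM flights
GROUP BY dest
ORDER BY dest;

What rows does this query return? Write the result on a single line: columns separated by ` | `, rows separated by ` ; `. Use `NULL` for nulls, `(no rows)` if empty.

Austin | 668 ; Berlin | 408 ; Cairo | 554 ; Seoul | 875

Partition flights by dest; compute MAX(price) within each group.
  Austin: ids {1, 8} → MAX(price)=668
  Berlin: ids {3, 5, 6} → MAX(price)=408
  Cairo: ids {4} → MAX(price)=554
  Seoul: ids {2, 7, 9} → MAX(price)=875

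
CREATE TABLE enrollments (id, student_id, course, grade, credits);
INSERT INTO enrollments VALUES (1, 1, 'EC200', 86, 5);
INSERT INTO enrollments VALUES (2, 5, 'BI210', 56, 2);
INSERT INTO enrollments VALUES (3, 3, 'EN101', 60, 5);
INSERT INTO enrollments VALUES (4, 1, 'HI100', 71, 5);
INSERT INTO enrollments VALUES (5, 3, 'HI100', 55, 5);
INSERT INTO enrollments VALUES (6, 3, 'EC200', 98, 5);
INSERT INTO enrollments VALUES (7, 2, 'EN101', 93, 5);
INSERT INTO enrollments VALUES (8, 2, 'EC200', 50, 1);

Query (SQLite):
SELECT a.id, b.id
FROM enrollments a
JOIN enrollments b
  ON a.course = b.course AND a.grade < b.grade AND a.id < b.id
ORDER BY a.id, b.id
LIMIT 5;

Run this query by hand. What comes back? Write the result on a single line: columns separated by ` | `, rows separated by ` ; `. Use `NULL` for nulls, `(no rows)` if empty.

1 | 6 ; 3 | 7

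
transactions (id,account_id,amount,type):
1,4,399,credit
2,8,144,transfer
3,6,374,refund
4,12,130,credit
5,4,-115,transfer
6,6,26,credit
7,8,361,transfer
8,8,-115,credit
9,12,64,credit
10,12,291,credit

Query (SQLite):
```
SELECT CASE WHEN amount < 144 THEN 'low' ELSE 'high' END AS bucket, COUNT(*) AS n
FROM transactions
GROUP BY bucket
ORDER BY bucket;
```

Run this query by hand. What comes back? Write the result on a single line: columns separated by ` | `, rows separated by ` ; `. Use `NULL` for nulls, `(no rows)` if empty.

high | 5 ; low | 5

Bucket rows by amount < 144 → 'low' else 'high'; count each bucket.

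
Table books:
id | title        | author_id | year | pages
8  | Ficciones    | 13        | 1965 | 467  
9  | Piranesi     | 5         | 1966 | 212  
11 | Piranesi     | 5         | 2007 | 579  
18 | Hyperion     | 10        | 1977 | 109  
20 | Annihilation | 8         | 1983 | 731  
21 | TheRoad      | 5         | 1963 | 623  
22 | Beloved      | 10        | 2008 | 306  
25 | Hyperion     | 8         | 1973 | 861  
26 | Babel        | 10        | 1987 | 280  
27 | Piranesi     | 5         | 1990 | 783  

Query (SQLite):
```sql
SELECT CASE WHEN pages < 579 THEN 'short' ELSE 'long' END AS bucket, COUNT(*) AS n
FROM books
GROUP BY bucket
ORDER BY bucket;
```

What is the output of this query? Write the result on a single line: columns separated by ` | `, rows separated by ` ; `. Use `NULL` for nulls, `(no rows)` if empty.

Bucket rows by pages < 579 → 'short' else 'long'; count each bucket.

long | 5 ; short | 5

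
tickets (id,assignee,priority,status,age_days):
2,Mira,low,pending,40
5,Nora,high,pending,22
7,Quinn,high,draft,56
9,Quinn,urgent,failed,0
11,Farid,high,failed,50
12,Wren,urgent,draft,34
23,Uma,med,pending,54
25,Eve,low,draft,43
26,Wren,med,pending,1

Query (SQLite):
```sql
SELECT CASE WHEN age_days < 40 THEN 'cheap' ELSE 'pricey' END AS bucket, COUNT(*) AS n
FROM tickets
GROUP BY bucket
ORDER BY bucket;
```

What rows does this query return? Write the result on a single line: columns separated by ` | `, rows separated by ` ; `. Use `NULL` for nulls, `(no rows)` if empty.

cheap | 4 ; pricey | 5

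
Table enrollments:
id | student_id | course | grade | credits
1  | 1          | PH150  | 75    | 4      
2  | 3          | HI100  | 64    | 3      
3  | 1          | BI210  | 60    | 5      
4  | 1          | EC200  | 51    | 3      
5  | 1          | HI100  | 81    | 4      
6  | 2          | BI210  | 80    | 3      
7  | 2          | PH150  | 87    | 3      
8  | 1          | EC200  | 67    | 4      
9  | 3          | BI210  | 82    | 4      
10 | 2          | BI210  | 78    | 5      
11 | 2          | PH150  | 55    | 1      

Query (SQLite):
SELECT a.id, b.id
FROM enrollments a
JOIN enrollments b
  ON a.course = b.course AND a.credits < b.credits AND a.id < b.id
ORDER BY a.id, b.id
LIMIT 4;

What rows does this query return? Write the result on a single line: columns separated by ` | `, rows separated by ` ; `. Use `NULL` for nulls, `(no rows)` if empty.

2 | 5 ; 4 | 8 ; 6 | 9 ; 6 | 10

Pairs (a,b) with same course, a.credits < b.credits, a.id < b.id.
course groups: BI210:{3,6,9,10} EC200:{4,8} HI100:{2,5} PH150:{1,7,11}
Ordered by (a.id, b.id); first 4.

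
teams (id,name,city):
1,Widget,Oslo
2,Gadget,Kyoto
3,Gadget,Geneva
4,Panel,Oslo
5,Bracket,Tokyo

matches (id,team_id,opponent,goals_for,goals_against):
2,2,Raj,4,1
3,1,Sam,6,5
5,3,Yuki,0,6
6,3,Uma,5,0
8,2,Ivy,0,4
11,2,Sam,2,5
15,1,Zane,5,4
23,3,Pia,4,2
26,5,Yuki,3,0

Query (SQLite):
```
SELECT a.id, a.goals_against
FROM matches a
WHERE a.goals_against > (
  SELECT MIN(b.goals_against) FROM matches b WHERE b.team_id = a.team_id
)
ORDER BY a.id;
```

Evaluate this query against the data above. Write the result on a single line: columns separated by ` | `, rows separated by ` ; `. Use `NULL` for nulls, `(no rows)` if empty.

3 | 5 ; 5 | 6 ; 8 | 4 ; 11 | 5 ; 23 | 2

For each matches row a, compute MIN(goals_against) over rows sharing a.team_id.
Keep row a if a.goals_against > that per-group MIN.
  team_id=1: MIN(goals_against) = 4
  team_id=2: MIN(goals_against) = 1
  team_id=3: MIN(goals_against) = 0
  team_id=5: MIN(goals_against) = 0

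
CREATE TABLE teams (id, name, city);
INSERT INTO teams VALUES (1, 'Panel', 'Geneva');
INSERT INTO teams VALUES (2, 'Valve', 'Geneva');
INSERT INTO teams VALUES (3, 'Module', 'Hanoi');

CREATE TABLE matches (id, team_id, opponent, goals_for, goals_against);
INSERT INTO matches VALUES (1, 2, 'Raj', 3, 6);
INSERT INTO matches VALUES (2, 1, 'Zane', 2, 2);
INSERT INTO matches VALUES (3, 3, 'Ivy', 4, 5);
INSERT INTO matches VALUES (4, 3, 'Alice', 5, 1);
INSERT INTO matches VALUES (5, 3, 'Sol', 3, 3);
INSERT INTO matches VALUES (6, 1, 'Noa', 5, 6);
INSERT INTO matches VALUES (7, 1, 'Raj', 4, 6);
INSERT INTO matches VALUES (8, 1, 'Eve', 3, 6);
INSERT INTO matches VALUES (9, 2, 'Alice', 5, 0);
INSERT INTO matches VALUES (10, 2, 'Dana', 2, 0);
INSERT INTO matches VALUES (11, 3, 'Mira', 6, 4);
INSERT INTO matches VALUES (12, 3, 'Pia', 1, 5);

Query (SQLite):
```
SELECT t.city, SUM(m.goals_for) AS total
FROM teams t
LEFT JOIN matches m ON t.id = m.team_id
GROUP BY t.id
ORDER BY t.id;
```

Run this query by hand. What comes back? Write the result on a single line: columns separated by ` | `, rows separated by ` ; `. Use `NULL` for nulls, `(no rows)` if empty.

Geneva | 14 ; Geneva | 10 ; Hanoi | 19

LEFT JOIN keeps every teams row; unmatched ones get NULL for matches columns.
Group by teams.id and compute SUM(m.goals_for). SUM over an all-NULL group is NULL.
  1: ids {2, 6, 7, 8} → SUM(m.goals_for)=14
  2: ids {1, 9, 10} → SUM(m.goals_for)=10
  3: ids {3, 4, 5, 11, 12} → SUM(m.goals_for)=19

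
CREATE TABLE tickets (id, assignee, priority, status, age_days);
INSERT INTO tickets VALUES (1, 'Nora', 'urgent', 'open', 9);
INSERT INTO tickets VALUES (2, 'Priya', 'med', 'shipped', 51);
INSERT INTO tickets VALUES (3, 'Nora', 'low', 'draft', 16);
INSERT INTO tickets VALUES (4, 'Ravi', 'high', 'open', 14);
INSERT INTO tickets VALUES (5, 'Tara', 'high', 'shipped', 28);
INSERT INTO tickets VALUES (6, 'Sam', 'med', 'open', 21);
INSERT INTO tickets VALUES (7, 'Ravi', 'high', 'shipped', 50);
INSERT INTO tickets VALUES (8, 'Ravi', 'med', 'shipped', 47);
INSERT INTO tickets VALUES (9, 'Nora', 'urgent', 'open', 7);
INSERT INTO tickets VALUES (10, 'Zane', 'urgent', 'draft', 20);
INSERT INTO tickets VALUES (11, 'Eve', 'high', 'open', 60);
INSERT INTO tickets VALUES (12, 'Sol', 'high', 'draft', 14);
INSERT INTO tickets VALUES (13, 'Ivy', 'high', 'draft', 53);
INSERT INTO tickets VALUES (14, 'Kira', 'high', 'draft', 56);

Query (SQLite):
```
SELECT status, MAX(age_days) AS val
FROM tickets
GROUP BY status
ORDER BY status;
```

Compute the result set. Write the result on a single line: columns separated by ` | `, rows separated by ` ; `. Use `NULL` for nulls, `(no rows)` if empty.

draft | 56 ; open | 60 ; shipped | 51

Partition tickets by status; compute MAX(age_days) within each group.
  draft: ids {3, 10, 12, 13, 14} → MAX(age_days)=56
  open: ids {1, 4, 6, 9, 11} → MAX(age_days)=60
  shipped: ids {2, 5, 7, 8} → MAX(age_days)=51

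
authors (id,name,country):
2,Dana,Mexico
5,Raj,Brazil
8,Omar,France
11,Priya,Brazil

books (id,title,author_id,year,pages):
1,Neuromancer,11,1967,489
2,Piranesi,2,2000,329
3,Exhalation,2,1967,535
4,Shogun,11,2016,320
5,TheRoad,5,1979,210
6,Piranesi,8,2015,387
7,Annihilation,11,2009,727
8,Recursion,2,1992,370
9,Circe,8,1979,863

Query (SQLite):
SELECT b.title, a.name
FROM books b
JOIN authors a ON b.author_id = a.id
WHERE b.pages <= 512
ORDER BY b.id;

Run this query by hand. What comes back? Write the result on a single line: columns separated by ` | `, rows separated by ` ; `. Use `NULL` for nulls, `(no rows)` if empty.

Neuromancer | Priya ; Piranesi | Dana ; Shogun | Priya ; TheRoad | Raj ; Piranesi | Omar ; Recursion | Dana

Each books row matches the authors row where author_id = authors.id.
Then keep rows with b.pages <= 512.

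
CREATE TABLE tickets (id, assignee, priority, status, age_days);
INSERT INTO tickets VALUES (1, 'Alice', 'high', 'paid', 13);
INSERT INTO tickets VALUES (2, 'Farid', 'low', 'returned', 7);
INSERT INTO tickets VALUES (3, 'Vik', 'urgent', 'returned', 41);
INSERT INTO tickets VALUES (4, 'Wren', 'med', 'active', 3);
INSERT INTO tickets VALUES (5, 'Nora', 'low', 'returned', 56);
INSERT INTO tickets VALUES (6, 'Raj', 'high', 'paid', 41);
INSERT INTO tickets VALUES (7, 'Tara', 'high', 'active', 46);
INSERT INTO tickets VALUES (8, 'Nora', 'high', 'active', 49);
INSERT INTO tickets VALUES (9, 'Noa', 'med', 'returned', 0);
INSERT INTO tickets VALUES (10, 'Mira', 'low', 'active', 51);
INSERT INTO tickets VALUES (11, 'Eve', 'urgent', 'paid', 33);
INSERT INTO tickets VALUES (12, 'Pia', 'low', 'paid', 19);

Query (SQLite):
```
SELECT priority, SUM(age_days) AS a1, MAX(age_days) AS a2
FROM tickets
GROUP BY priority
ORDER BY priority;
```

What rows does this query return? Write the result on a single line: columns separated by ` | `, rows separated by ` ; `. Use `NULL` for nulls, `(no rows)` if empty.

Group tickets by priority.
Per group compute: SUM(age_days), MAX(age_days).
  high: ids {1, 6, 7, 8} → SUM(age_days)=149, MAX(age_days)=49
  low: ids {2, 5, 10, 12} → SUM(age_days)=133, MAX(age_days)=56
  med: ids {4, 9} → SUM(age_days)=3, MAX(age_days)=3
  urgent: ids {3, 11} → SUM(age_days)=74, MAX(age_days)=41

high | 149 | 49 ; low | 133 | 56 ; med | 3 | 3 ; urgent | 74 | 41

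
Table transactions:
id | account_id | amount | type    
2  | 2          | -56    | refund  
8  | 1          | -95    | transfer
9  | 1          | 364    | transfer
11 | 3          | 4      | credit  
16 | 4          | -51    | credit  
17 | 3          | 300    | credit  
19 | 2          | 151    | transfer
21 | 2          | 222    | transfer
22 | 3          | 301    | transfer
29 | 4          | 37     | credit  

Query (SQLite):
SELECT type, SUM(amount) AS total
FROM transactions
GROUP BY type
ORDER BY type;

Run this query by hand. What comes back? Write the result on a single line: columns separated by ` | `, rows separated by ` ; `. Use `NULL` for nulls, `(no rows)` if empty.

credit | 290 ; refund | -56 ; transfer | 943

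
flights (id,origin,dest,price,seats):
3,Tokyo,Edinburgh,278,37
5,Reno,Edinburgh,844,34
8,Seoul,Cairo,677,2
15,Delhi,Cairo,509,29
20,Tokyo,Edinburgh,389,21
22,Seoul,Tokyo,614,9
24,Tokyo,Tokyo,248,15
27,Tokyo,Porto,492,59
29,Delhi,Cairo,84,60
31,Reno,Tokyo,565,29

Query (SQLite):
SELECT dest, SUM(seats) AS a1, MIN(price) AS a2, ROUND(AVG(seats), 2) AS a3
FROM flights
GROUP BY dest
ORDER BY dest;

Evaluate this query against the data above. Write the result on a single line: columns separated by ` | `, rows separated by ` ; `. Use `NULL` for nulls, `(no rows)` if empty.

Cairo | 91 | 84 | 30.33 ; Edinburgh | 92 | 278 | 30.67 ; Porto | 59 | 492 | 59 ; Tokyo | 53 | 248 | 17.67

Group flights by dest.
Per group compute: SUM(seats), MIN(price), ROUND(AVG(seats), 2).
  Cairo: ids {8, 15, 29} → SUM(seats)=91, MIN(price)=84, ROUND(AVG(seats), 2)=30.33
  Edinburgh: ids {3, 5, 20} → SUM(seats)=92, MIN(price)=278, ROUND(AVG(seats), 2)=30.67
  Porto: ids {27} → SUM(seats)=59, MIN(price)=492, ROUND(AVG(seats), 2)=59
  Tokyo: ids {22, 24, 31} → SUM(seats)=53, MIN(price)=248, ROUND(AVG(seats), 2)=17.67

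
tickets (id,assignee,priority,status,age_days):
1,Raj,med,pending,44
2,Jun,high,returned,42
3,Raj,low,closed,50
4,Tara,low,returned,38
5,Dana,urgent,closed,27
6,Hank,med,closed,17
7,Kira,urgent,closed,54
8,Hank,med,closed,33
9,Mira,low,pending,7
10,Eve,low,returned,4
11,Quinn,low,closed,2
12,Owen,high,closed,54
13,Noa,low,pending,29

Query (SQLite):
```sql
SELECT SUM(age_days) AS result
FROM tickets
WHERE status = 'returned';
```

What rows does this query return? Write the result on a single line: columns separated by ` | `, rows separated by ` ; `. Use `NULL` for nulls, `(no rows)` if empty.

84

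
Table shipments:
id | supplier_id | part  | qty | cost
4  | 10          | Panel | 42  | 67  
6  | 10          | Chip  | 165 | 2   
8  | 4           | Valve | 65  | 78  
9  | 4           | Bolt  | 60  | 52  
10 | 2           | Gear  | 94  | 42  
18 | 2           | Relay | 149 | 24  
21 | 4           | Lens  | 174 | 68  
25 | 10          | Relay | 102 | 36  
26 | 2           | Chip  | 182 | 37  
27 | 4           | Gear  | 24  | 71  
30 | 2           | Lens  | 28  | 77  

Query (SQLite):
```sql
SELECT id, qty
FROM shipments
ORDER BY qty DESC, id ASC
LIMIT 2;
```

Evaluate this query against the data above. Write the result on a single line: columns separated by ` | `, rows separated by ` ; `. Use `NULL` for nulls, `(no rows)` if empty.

26 | 182 ; 21 | 174

Sort by qty desc, tiebreak id asc: (182, id=26), (174, id=21), (165, id=6), (149, id=18), (102, id=25) …. Take first 2.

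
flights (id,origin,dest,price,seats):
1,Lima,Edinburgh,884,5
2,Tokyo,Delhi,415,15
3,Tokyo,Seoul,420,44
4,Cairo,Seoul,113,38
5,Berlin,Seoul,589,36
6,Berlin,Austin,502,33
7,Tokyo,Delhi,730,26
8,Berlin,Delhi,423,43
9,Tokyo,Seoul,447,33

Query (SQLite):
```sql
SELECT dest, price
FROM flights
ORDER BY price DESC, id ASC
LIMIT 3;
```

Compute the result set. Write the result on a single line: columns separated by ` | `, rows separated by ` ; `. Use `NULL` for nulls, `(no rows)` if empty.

Sort by price desc, tiebreak id asc: (884, id=1), (730, id=7), (589, id=5), (502, id=6), (447, id=9), (423, id=8) …. Take first 3.

Edinburgh | 884 ; Delhi | 730 ; Seoul | 589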